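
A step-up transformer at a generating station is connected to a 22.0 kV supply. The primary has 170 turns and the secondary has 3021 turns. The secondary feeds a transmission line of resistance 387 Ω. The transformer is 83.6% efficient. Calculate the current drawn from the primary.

V_s = 22000 × 3021/170 = 390950 V.
I_s = V_s/R = 390950/387 = 1010.2 A.
P_out = V_s I_s = 390950 × 1010.2 = 3.9495×10^8 W.
P_in = P_out/η = 3.9495×10^8/0.836 = 4.7242×10^8 W.
I_p = P_in/V_p = 4.7242×10^8/22000 = 21500 A.

I_p ≈ 21500 A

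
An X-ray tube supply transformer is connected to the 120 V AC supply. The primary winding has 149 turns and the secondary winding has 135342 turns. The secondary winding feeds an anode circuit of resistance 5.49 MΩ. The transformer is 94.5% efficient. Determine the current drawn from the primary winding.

V_s = 120 × 135342/149 = 109000 V.
I_s = V_s/R = 109000/(5.49×10^6) = 0.019854 A.
P_out = V_s I_s = 109000 × 0.019854 = 2164.1 W.
P_in = P_out/η = 2164.1/0.945 = 2290.1 W.
I_p = P_in/V_p = 2290.1/120 = 19.1 A.

I_p ≈ 19.1 A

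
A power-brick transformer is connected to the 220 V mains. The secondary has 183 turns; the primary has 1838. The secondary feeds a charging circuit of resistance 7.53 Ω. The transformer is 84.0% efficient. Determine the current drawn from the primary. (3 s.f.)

I_p ≈ 0.345 A

V_s = 220 × 183/1838 = 21.904 V.
I_s = V_s/R = 21.904/7.53 = 2.9089 A.
P_out = V_s I_s = 21.904 × 2.9089 = 63.718 W.
P_in = P_out/η = 63.718/0.840 = 75.855 W.
I_p = P_in/V_p = 75.855/220 = 0.345 A.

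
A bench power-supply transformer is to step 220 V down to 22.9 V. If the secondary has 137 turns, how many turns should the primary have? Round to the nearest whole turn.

N_p/N_s = V_p/V_s, so N_p = 137 × 220/22.9 = 1316.2 ≈ 1316 turns.

N_p = 1316 turns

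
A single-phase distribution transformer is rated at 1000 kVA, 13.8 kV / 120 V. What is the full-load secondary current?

I_s = S/V_s = 1000000/120 = 8330 A.

I_s ≈ 8330 A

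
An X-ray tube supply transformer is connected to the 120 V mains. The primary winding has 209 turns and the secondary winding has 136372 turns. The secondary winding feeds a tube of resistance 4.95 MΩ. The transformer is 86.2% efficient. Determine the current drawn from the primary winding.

V_s = 120 × 136372/209 = 78300 V.
I_s = V_s/R = 78300/(4.95×10^6) = 0.015818 A.
P_out = V_s I_s = 78300 × 0.015818 = 1238.6 W.
P_in = P_out/η = 1238.6/0.862 = 1436.8 W.
I_p = P_in/V_p = 1436.8/120 = 12.0 A.

I_p ≈ 12.0 A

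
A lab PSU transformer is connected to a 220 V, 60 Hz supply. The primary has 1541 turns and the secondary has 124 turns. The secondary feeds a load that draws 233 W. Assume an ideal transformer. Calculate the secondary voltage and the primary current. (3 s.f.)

V_s = V_p × N_s/N_p = 220 × 124/1541 = 17.703 V.
I_s = P/V_s = 233/17.703 = 13.162 A.
I_p = I_s × N_s/N_p = 13.162 × 124/1541 = 1.06 A.

V_s ≈ 17.7 V, I_p ≈ 1.06 A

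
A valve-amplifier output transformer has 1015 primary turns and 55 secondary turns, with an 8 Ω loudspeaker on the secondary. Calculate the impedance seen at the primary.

Z_p ≈ 2720 Ω

Z_p = (N_p/N_s)² × Z_s = (1015/55)² × 8 = 2720 Ω.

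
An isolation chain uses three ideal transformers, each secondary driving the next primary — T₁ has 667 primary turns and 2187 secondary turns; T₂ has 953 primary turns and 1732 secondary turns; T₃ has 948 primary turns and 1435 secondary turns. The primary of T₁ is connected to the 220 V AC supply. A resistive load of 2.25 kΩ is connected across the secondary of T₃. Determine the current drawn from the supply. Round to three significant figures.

After T₁: V = 220.00 × 2187/667 = 721.35 V.
After T₂: V = 721.35 × 1732/953 = 1311.0 V.
After T₃: V = 1311.0 × 1435/948 = 1984.5 V.
I_load = 1984.5/2250 = 0.88199 A, so P_out = 1984.5 × 0.88199 = 1750.3 W.
All ideal ⇒ P_in = P_out, so I_supply = 1750.3/220 = 7.96 A.

I_supply ≈ 7.96 A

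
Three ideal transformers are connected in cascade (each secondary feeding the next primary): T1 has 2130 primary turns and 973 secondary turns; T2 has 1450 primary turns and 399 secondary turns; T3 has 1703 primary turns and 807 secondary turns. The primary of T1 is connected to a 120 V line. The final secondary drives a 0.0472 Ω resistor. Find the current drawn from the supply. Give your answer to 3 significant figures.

I_supply ≈ 9.02 A

After T1: V = 120.00 × 973/2130 = 54.817 V.
After T2: V = 54.817 × 399/1450 = 15.084 V.
After T3: V = 15.084 × 807/1703 = 7.1479 V.
I_load = 7.1479/0.0472 = 151.44 A, so P_out = 7.1479 × 151.44 = 1082.5 W.
All ideal ⇒ P_in = P_out, so I_supply = 1082.5/120 = 9.02 A.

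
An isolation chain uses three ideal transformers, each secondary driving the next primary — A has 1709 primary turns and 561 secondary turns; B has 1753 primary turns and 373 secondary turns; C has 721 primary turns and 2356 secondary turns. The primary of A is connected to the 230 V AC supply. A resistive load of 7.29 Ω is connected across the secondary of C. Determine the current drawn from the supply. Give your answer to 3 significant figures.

I_supply ≈ 1.64 A

Secondary of A: V = 230.00 × 561/1709 = 75.500 V.
Secondary of B: V = 75.500 × 373/1753 = 16.065 V.
Secondary of C: V = 16.065 × 2356/721 = 52.495 V.
I_load = 52.495/7.29 = 7.2009 A, so P_out = 52.495 × 7.2009 = 378.01 W.
All ideal ⇒ P_in = P_out, so I_supply = 378.01/230 = 1.64 A.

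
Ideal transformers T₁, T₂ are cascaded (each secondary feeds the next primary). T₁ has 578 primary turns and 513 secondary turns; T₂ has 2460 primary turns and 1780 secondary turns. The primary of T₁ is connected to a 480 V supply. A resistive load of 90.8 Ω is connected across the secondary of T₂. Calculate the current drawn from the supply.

I_supply ≈ 2.18 A

Secondary of T₁: V = 480.00 × 513/578 = 426.02 V.
Secondary of T₂: V = 426.02 × 1780/2460 = 308.26 V.
I_load = 308.26/90.8 = 3.3949 A, so P_out = 308.26 × 3.3949 = 1046.5 W.
All ideal ⇒ P_in = P_out, so I_supply = 1046.5/480 = 2.18 A.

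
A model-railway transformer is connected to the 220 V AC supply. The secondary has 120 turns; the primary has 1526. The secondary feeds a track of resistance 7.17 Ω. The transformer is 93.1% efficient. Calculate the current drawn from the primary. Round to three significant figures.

V_s = 220 × 120/1526 = 17.300 V.
I_s = V_s/R = 17.300/7.17 = 2.4128 A.
P_out = V_s I_s = 17.300 × 2.4128 = 41.743 W.
P_in = P_out/η = 41.743/0.931 = 44.836 W.
I_p = P_in/V_p = 44.836/220 = 0.204 A.

I_p ≈ 0.204 A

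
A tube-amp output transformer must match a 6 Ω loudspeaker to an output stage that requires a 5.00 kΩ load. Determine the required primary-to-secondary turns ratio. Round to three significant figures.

Z_p/Z_s = (N_p/N_s)², so N_p/N_s = √(5000/6) = √833 = 28.9.

N_p/N_s ≈ 28.9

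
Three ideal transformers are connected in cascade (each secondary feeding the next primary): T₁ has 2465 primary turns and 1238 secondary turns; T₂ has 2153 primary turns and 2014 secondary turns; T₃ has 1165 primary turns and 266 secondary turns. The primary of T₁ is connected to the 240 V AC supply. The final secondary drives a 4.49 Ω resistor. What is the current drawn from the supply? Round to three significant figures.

I_supply ≈ 0.615 A

After T₁: V = 240.00 × 1238/2465 = 120.54 V.
After T₂: V = 120.54 × 2014/2153 = 112.75 V.
After T₃: V = 112.75 × 266/1165 = 25.745 V.
I_load = 25.745/4.49 = 5.7338 A, so P_out = 25.745 × 5.7338 = 147.61 W.
All ideal ⇒ P_in = P_out, so I_supply = 147.61/240 = 0.615 A.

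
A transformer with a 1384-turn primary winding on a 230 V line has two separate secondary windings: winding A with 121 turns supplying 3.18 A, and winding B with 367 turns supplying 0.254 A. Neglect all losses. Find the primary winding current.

I_p ≈ 0.345 A

V_A = 230 × 121/1384 = 20.108 V; V_B = 230 × 367/1384 = 60.990 V.
P_out = V_A I_A + V_B I_B = 20.108×3.18 + 60.990×0.254 = 63.945 + 15.491 = 79.436 W.
Ideal ⇒ P_in = P_out, so I_p = P_out/V_p = 79.436/230 = 0.345 A.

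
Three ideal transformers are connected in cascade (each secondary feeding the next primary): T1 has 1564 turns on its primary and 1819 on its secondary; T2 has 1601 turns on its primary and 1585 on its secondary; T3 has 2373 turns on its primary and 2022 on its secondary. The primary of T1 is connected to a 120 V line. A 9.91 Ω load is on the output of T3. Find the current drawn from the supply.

Secondary of T1: V = 120.00 × 1819/1564 = 139.57 V.
Secondary of T2: V = 139.57 × 1585/1601 = 138.17 V.
Secondary of T3: V = 138.17 × 2022/2373 = 117.73 V.
I_load = 117.73/9.91 = 11.880 A, so P_out = 117.73 × 11.880 = 1398.7 W.
All ideal ⇒ P_in = P_out, so I_supply = 1398.7/120 = 11.7 A.

I_supply ≈ 11.7 A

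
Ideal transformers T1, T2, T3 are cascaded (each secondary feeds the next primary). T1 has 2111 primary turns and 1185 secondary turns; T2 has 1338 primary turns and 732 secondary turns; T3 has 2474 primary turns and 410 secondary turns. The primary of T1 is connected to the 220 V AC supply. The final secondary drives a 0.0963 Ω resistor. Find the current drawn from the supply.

Secondary of T1: V = 220.00 × 1185/2111 = 123.50 V.
Secondary of T2: V = 123.50 × 732/1338 = 67.563 V.
Secondary of T3: V = 67.563 × 410/2474 = 11.197 V.
I_load = 11.197/0.0963 = 116.27 A, so P_out = 11.197 × 116.27 = 1301.8 W.
All ideal ⇒ P_in = P_out, so I_supply = 1301.8/220 = 5.92 A.

I_supply ≈ 5.92 A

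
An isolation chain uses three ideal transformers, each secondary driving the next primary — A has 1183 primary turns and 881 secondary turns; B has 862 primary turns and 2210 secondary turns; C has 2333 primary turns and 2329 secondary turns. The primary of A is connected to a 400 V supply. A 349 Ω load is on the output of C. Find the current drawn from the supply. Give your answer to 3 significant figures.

I_supply ≈ 4.16 A

Secondary of A: V = 400.00 × 881/1183 = 297.89 V.
Secondary of B: V = 297.89 × 2210/862 = 763.72 V.
Secondary of C: V = 763.72 × 2329/2333 = 762.41 V.
I_load = 762.41/349 = 2.1846 A, so P_out = 762.41 × 2.1846 = 1665.5 W.
All ideal ⇒ P_in = P_out, so I_supply = 1665.5/400 = 4.16 A.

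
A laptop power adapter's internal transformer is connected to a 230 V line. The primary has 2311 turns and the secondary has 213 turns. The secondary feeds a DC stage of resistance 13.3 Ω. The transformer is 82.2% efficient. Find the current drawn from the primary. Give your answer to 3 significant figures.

V_s = 230 × 213/2311 = 21.199 V.
I_s = V_s/R = 21.199/13.3 = 1.5939 A.
P_out = V_s I_s = 21.199 × 1.5939 = 33.788 W.
P_in = P_out/η = 33.788/0.822 = 41.105 W.
I_p = P_in/V_p = 41.105/230 = 0.179 A.

I_p ≈ 0.179 A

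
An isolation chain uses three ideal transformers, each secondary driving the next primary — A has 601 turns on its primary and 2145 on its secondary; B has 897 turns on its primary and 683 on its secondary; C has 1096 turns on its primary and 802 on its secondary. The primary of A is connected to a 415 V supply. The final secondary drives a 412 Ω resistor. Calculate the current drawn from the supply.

Secondary of A: V = 415.00 × 2145/601 = 1481.2 V.
Secondary of B: V = 1481.2 × 683/897 = 1127.8 V.
Secondary of C: V = 1127.8 × 802/1096 = 825.26 V.
I_load = 825.26/412 = 2.0031 A, so P_out = 825.26 × 2.0031 = 1653.1 W.
All ideal ⇒ P_in = P_out, so I_supply = 1653.1/415 = 3.98 A.

I_supply ≈ 3.98 A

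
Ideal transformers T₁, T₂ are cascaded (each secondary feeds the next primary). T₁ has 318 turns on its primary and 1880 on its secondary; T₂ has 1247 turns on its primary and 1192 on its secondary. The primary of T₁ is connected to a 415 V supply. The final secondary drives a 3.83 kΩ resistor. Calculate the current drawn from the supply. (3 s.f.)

I_supply ≈ 3.46 A

Secondary of T₁: V = 415.00 × 1880/318 = 2453.5 V.
Secondary of T₂: V = 2453.5 × 1192/1247 = 2345.2 V.
I_load = 2345.2/3830 = 0.61234 A, so P_out = 2345.2 × 0.61234 = 1436.1 W.
All ideal ⇒ P_in = P_out, so I_supply = 1436.1/415 = 3.46 A.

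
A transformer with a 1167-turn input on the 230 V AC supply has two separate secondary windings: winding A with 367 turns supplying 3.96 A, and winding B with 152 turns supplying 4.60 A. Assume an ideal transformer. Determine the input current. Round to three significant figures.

V_A = 230 × 367/1167 = 72.331 V; V_B = 230 × 152/1167 = 29.957 V.
P_out = V_A I_A + V_B I_B = 72.331×3.96 + 29.957×4.60 = 286.43 + 137.80 = 424.23 W.
Ideal ⇒ P_in = P_out, so I_in = P_out/V_in = 424.23/230 = 1.84 A.

I_in ≈ 1.84 A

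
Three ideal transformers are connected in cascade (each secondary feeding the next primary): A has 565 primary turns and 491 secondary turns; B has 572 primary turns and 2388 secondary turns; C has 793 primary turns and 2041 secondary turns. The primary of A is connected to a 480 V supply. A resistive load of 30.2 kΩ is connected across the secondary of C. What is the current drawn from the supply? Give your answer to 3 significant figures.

I_supply ≈ 1.39 A

Secondary of A: V = 480.00 × 491/565 = 417.13 V.
Secondary of B: V = 417.13 × 2388/572 = 1741.5 V.
Secondary of C: V = 1741.5 × 2041/793 = 4482.1 V.
I_load = 4482.1/30200 = 0.14841 A, so P_out = 4482.1 × 0.14841 = 665.21 W.
All ideal ⇒ P_in = P_out, so I_supply = 665.21/480 = 1.39 A.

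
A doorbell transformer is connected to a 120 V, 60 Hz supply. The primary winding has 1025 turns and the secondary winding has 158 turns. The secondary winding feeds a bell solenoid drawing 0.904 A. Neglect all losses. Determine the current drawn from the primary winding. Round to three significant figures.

I_p ≈ 0.139 A

For an ideal transformer I_p N_p = I_s N_s, so I_p = 0.904 × 158/1025 = 0.139 A.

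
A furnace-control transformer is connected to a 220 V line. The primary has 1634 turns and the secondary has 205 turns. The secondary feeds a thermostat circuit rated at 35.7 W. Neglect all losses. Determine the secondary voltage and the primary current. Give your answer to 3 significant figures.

V_s = V_p × N_s/N_p = 220 × 205/1634 = 27.601 V.
I_s = P/V_s = 35.7/27.601 = 1.2934 A.
I_p = I_s × N_s/N_p = 1.2934 × 205/1634 = 0.162 A.

V_s ≈ 27.6 V, I_p ≈ 0.162 A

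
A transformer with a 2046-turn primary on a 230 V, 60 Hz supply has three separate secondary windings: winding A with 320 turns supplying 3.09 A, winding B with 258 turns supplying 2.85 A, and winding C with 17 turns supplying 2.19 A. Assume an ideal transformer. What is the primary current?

V_A = 230 × 320/2046 = 35.973 V; V_B = 230 × 258/2046 = 29.003 V; V_C = 230 × 17/2046 = 1.9110 V.
P_out = V_A I_A + V_B I_B + V_C I_C = 35.973×3.09 + 29.003×2.85 + 1.9110×2.19 = 111.16 + 82.658 + 4.1852 = 198.00 W.
Ideal ⇒ P_in = P_out, so I_p = P_out/V_p = 198.00/230 = 0.861 A.

I_p ≈ 0.861 A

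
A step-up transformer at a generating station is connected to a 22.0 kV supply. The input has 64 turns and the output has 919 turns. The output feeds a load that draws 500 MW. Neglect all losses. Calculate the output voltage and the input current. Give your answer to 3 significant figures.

V_out ≈ 316000 V, I_in ≈ 22700 A

V_out = V_in × N_out/N_in = 22000 × 919/64 = 315910 V.
I_out = P/V_out = 5.00×10^8/315910 = 1582.7 A.
I_in = I_out × N_out/N_in = 1582.7 × 919/64 = 22700 A.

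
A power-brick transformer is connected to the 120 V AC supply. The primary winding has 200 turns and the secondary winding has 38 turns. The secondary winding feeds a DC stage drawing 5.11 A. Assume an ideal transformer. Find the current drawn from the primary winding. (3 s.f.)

For an ideal transformer I_p N_p = I_s N_s, so I_p = 5.11 × 38/200 = 0.971 A.

I_p ≈ 0.971 A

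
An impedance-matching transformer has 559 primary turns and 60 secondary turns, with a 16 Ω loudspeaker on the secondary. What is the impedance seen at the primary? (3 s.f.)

Z_p = (N_p/N_s)² × Z_s = (559/60)² × 16 = 1390 Ω.

Z_p ≈ 1390 Ω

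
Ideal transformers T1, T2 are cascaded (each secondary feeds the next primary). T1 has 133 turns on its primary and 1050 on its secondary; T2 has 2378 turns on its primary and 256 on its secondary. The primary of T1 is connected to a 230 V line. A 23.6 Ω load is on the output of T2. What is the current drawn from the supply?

I_supply ≈ 7.04 A

After T1: V = 230.00 × 1050/133 = 1815.8 V.
After T2: V = 1815.8 × 256/2378 = 195.48 V.
I_load = 195.48/23.6 = 8.2829 A, so P_out = 195.48 × 8.2829 = 1619.1 W.
All ideal ⇒ P_in = P_out, so I_supply = 1619.1/230 = 7.04 A.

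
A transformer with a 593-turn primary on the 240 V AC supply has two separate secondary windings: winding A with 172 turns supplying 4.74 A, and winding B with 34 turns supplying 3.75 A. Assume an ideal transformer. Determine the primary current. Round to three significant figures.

V_A = 240 × 172/593 = 69.612 V; V_B = 240 × 34/593 = 13.761 V.
P_out = V_A I_A + V_B I_B = 69.612×4.74 + 13.761×3.75 = 329.96 + 51.602 = 381.56 W.
Ideal ⇒ P_in = P_out, so I_p = P_out/V_p = 381.56/240 = 1.59 A.

I_p ≈ 1.59 A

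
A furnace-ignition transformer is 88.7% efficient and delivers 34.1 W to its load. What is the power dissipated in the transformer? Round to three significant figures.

P_in = P_out/η = 34.1/0.887 = 38.4442 W.
P_loss = P_in − P_out = 38.4442 − 34.1 = 4.34 W.

P_loss ≈ 4.34 W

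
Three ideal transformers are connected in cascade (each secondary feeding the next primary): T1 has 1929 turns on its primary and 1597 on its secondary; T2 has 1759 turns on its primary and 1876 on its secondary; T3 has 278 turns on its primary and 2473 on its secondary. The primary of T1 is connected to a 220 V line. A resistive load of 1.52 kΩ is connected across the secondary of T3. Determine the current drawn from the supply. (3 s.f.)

I_supply ≈ 8.93 A

Secondary of T1: V = 220.00 × 1597/1929 = 182.14 V.
Secondary of T2: V = 182.14 × 1876/1759 = 194.25 V.
Secondary of T3: V = 194.25 × 2473/278 = 1728.0 V.
I_load = 1728.0/1520 = 1.1368 A, so P_out = 1728.0 × 1.1368 = 1964.4 W.
All ideal ⇒ P_in = P_out, so I_supply = 1964.4/220 = 8.93 A.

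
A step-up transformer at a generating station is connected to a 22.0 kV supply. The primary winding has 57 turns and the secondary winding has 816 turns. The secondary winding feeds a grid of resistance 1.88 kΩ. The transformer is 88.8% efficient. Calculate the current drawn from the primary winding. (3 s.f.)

V_s = 22000 × 816/57 = 314950 V.
I_s = V_s/R = 314950/1880 = 167.53 A.
P_out = V_s I_s = 314950 × 167.53 = 5.2762×10^7 W.
P_in = P_out/η = 5.2762×10^7/0.888 = 5.9416×10^7 W.
I_p = P_in/V_p = 5.9416×10^7/22000 = 2700 A.

I_p ≈ 2700 A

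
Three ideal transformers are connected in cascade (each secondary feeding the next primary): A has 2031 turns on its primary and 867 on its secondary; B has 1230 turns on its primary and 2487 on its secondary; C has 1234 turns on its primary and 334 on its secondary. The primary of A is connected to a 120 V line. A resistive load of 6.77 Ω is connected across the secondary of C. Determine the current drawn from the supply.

After A: V = 120.00 × 867/2031 = 51.226 V.
After B: V = 51.226 × 2487/1230 = 103.58 V.
After C: V = 103.58 × 334/1234 = 28.034 V.
I_load = 28.034/6.77 = 4.1410 A, so P_out = 28.034 × 4.1410 = 116.09 W.
All ideal ⇒ P_in = P_out, so I_supply = 116.09/120 = 0.967 A.

I_supply ≈ 0.967 A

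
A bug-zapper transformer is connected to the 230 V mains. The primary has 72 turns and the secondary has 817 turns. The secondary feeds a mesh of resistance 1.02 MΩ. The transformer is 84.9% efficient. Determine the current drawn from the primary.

I_p ≈ 0.0342 A

V_s = 230 × 817/72 = 2609.9 V.
I_s = V_s/R = 2609.9/(1.02×10^6) = 0.0025587 A.
P_out = V_s I_s = 2609.9 × 0.0025587 = 6.6778 W.
P_in = P_out/η = 6.6778/0.849 = 7.8655 W.
I_p = P_in/V_p = 7.8655/230 = 0.0342 A.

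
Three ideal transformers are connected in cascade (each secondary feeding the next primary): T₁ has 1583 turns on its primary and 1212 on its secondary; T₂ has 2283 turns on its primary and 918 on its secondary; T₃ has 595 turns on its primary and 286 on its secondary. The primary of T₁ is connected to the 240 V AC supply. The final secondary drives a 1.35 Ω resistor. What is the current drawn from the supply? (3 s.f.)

I_supply ≈ 3.89 A

Secondary of T₁: V = 240.00 × 1212/1583 = 183.75 V.
Secondary of T₂: V = 183.75 × 918/2283 = 73.887 V.
Secondary of T₃: V = 73.887 × 286/595 = 35.516 V.
I_load = 35.516/1.35 = 26.308 A, so P_out = 35.516 × 26.308 = 934.34 W.
All ideal ⇒ P_in = P_out, so I_supply = 934.34/240 = 3.89 A.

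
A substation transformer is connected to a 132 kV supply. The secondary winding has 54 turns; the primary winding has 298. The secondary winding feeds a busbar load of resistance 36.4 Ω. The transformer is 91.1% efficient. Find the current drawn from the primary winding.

I_p ≈ 131 A

V_s = 132000 × 54/298 = 23919 V.
I_s = V_s/R = 23919/36.4 = 657.13 A.
P_out = V_s I_s = 23919 × 657.13 = 1.5718×10^7 W.
P_in = P_out/η = 1.5718×10^7/0.911 = 1.7254×10^7 W.
I_p = P_in/V_p = 1.7254×10^7/132000 = 131 A.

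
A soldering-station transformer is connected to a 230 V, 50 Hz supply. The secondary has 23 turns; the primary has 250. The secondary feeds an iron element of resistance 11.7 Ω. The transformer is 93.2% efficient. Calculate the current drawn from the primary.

I_p ≈ 0.179 A

V_s = 230 × 23/250 = 21.160 V.
I_s = V_s/R = 21.160/11.7 = 1.8085 A.
P_out = V_s I_s = 21.160 × 1.8085 = 38.269 W.
P_in = P_out/η = 38.269/0.932 = 41.061 W.
I_p = P_in/V_p = 41.061/230 = 0.179 A.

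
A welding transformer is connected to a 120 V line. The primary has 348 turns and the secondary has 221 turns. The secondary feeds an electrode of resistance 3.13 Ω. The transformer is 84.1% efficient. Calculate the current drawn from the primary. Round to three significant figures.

V_s = 120 × 221/348 = 76.207 V.
I_s = V_s/R = 76.207/3.13 = 24.347 A.
P_out = V_s I_s = 76.207 × 24.347 = 1855.4 W.
P_in = P_out/η = 1855.4/0.841 = 2206.2 W.
I_p = P_in/V_p = 2206.2/120 = 18.4 A.

I_p ≈ 18.4 A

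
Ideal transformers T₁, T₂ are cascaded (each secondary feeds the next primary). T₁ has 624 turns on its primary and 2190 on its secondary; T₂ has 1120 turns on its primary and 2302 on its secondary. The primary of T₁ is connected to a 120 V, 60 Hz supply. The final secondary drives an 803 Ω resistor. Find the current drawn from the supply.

I_supply ≈ 7.78 A

After T₁: V = 120.00 × 2190/624 = 421.15 V.
After T₂: V = 421.15 × 2302/1120 = 865.62 V.
I_load = 865.62/803 = 1.0780 A, so P_out = 865.62 × 1.0780 = 933.13 W.
All ideal ⇒ P_in = P_out, so I_supply = 933.13/120 = 7.78 A.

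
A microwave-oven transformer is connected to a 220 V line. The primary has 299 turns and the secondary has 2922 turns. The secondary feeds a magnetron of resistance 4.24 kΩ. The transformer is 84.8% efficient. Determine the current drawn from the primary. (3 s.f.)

V_s = 220 × 2922/299 = 2150.0 V.
I_s = V_s/R = 2150.0/4240 = 0.50707 A.
P_out = V_s I_s = 2150.0 × 0.50707 = 1090.2 W.
P_in = P_out/η = 1090.2/0.848 = 1285.6 W.
I_p = P_in/V_p = 1285.6/220 = 5.84 A.

I_p ≈ 5.84 A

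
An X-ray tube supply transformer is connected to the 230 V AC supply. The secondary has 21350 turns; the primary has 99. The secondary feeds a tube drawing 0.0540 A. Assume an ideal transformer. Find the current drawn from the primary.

For an ideal transformer I_p N_p = I_s N_s, so I_p = 0.0540 × 21350/99 = 11.6 A.

I_p ≈ 11.6 A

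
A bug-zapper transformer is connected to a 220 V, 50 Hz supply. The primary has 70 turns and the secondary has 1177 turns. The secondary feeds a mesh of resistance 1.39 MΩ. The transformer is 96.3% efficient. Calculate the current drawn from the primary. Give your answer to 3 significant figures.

V_s = 220 × 1177/70 = 3699.1 V.
I_s = V_s/R = 3699.1/(1.39×10^6) = 0.0026613 A.
P_out = V_s I_s = 3699.1 × 0.0026613 = 9.8444 W.
P_in = P_out/η = 9.8444/0.963 = 10.223 W.
I_p = P_in/V_p = 10.223/220 = 0.0465 A.

I_p ≈ 0.0465 A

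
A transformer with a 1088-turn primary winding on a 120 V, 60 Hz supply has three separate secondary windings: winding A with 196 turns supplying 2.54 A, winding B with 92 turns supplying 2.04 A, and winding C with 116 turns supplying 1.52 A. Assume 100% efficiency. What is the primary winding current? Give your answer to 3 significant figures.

V_A = 120 × 196/1088 = 21.618 V; V_B = 120 × 92/1088 = 10.147 V; V_C = 120 × 116/1088 = 12.794 V.
P_out = V_A I_A + V_B I_B + V_C I_C = 21.618×2.54 + 10.147×2.04 + 12.794×1.52 = 54.909 + 20.700 + 19.447 = 95.056 W.
Ideal ⇒ P_in = P_out, so I_p = P_out/V_p = 95.056/120 = 0.792 A.

I_p ≈ 0.792 A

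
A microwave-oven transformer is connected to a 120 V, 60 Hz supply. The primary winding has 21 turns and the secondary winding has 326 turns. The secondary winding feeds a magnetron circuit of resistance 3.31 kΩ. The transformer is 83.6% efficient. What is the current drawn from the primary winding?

I_p ≈ 10.5 A

V_s = 120 × 326/21 = 1862.9 V.
I_s = V_s/R = 1862.9/3310 = 0.56280 A.
P_out = V_s I_s = 1862.9 × 0.56280 = 1048.4 W.
P_in = P_out/η = 1048.4/0.836 = 1254.1 W.
I_p = P_in/V_p = 1254.1/120 = 10.5 A.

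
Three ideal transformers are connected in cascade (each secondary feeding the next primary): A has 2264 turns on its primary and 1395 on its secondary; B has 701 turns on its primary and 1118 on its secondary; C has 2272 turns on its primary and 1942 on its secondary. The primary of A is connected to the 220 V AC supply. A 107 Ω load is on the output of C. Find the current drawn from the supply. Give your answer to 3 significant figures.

I_supply ≈ 1.45 A

After A: V = 220.00 × 1395/2264 = 135.56 V.
After B: V = 135.56 × 1118/701 = 216.19 V.
After C: V = 216.19 × 1942/2272 = 184.79 V.
I_load = 184.79/107 = 1.7270 A, so P_out = 184.79 × 1.7270 = 319.14 W.
All ideal ⇒ P_in = P_out, so I_supply = 319.14/220 = 1.45 A.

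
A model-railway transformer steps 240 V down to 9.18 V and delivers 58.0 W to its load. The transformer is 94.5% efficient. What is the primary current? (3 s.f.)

P_in = P_out/η = 58.0/0.945 = 61.376 W.
I_p = P_in/V_p = 61.376/240 = 0.256 A.

I_p ≈ 0.256 A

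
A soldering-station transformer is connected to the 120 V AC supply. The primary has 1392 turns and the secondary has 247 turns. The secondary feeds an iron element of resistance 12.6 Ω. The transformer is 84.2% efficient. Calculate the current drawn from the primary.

I_p ≈ 0.356 A

V_s = 120 × 247/1392 = 21.293 V.
I_s = V_s/R = 21.293/12.6 = 1.6899 A.
P_out = V_s I_s = 21.293 × 1.6899 = 35.984 W.
P_in = P_out/η = 35.984/0.842 = 42.736 W.
I_p = P_in/V_p = 42.736/120 = 0.356 A.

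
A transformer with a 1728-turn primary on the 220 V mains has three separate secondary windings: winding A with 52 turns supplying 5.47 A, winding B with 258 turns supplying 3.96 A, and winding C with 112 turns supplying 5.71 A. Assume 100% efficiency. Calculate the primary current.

I_p ≈ 1.13 A

V_A = 220 × 52/1728 = 6.6204 V; V_B = 220 × 258/1728 = 32.847 V; V_C = 220 × 112/1728 = 14.259 V.
P_out = V_A I_A + V_B I_B + V_C I_C = 6.6204×5.47 + 32.847×3.96 + 14.259×5.71 = 36.213 + 130.07 + 81.420 = 247.71 W.
Ideal ⇒ P_in = P_out, so I_p = P_out/V_p = 247.71/220 = 1.13 A.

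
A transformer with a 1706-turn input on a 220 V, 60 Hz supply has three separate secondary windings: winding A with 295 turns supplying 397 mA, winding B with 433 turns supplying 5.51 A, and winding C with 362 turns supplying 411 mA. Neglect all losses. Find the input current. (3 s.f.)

I_in ≈ 1.55 A

V_A = 220 × 295/1706 = 38.042 V; V_B = 220 × 433/1706 = 55.838 V; V_C = 220 × 362/1706 = 46.682 V.
P_out = V_A I_A + V_B I_B + V_C I_C = 38.042×0.397 + 55.838×5.51 + 46.682×0.411 = 15.103 + 307.67 + 19.186 = 341.96 W.
Ideal ⇒ P_in = P_out, so I_in = P_out/V_in = 341.96/220 = 1.55 A.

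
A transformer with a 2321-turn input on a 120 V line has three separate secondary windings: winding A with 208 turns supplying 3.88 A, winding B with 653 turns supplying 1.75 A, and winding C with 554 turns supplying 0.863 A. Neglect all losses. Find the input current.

I_in ≈ 1.05 A

V_A = 120 × 208/2321 = 10.754 V; V_B = 120 × 653/2321 = 33.761 V; V_C = 120 × 554/2321 = 28.643 V.
P_out = V_A I_A + V_B I_B + V_C I_C = 10.754×3.88 + 33.761×1.75 + 28.643×0.863 = 41.725 + 59.082 + 24.719 = 125.53 W.
Ideal ⇒ P_in = P_out, so I_in = P_out/V_in = 125.53/120 = 1.05 A.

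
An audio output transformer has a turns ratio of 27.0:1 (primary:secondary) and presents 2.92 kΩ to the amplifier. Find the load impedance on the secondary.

Z_s = Z_p/(N_p/N_s)² = 2920/27.0² = 4.01 Ω.

Z_s ≈ 4.01 Ω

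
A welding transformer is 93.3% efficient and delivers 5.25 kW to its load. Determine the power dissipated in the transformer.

P_in = P_out/η = 5250/0.933 = 5627.01 W.
P_loss = P_in − P_out = 5627.01 − 5250 = 377 W.

P_loss ≈ 377 W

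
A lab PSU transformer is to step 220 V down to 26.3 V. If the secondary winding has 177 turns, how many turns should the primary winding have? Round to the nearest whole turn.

N_p = 1481 turns

N_p/N_s = V_p/V_s, so N_p = 177 × 220/26.3 = 1480.6 ≈ 1481 turns.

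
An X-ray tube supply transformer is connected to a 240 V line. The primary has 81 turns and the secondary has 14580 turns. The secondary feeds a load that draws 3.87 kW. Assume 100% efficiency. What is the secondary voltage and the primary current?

V_s ≈ 43200 V, I_p ≈ 16.1 A

V_s = V_p × N_s/N_p = 240 × 14580/81 = 43200 V.
I_s = P/V_s = 3870/43200 = 0.089583 A.
I_p = I_s × N_s/N_p = 0.089583 × 14580/81 = 16.1 A.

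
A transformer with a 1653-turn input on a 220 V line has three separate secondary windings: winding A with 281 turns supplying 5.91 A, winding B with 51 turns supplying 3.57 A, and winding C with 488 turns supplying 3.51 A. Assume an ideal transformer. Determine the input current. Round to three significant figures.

V_A = 220 × 281/1653 = 37.399 V; V_B = 220 × 51/1653 = 6.7877 V; V_C = 220 × 488/1653 = 64.949 V.
P_out = V_A I_A + V_B I_B + V_C I_C = 37.399×5.91 + 6.7877×3.57 + 64.949×3.51 = 221.03 + 24.232 + 227.97 = 473.23 W.
Ideal ⇒ P_in = P_out, so I_in = P_out/V_in = 473.23/220 = 2.15 A.

I_in ≈ 2.15 A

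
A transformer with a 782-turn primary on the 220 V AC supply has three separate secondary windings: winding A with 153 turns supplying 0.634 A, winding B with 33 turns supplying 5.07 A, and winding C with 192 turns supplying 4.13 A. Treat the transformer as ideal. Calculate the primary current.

V_A = 220 × 153/782 = 43.043 V; V_B = 220 × 33/782 = 9.2839 V; V_C = 220 × 192/782 = 54.015 V.
P_out = V_A I_A + V_B I_B + V_C I_C = 43.043×0.634 + 9.2839×5.07 + 54.015×4.13 = 27.290 + 47.069 + 223.08 = 297.44 W.
Ideal ⇒ P_in = P_out, so I_p = P_out/V_p = 297.44/220 = 1.35 A.

I_p ≈ 1.35 A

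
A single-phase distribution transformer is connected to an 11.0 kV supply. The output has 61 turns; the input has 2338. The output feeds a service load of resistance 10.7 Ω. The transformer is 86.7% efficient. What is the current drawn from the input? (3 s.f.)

I_in ≈ 0.807 A

V_out = 11000 × 61/2338 = 287.00 V.
I_out = V_out/R = 287.00/10.7 = 26.822 A.
P_out = V_out I_out = 287.00 × 26.822 = 7697.9 W.
P_in = P_out/η = 7697.9/0.867 = 8878.8 W.
I_in = P_in/V_in = 8878.8/11000 = 0.807 A.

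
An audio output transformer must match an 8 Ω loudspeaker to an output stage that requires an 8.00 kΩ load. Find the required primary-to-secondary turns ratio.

Z_p/Z_s = (N_p/N_s)², so N_p/N_s = √(8000/8) = √1000 = 31.6.

N_p/N_s ≈ 31.6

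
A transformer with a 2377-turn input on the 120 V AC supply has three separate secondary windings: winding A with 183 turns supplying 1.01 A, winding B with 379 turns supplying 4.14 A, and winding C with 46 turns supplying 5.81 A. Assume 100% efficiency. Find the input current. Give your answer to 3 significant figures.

V_A = 120 × 183/2377 = 9.2385 V; V_B = 120 × 379/2377 = 19.133 V; V_C = 120 × 46/2377 = 2.3223 V.
P_out = V_A I_A + V_B I_B + V_C I_C = 9.2385×1.01 + 19.133×4.14 + 2.3223×5.81 = 9.3309 + 79.212 + 13.492 = 102.04 W.
Ideal ⇒ P_in = P_out, so I_in = P_out/V_in = 102.04/120 = 0.850 A.

I_in ≈ 0.850 A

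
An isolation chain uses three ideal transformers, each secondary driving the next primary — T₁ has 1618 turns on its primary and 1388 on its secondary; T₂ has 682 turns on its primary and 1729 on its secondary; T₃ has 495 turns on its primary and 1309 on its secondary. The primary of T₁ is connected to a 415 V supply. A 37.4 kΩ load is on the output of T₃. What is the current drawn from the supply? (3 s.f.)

Secondary of T₁: V = 415.00 × 1388/1618 = 356.01 V.
Secondary of T₂: V = 356.01 × 1729/682 = 902.55 V.
Secondary of T₃: V = 902.55 × 1309/495 = 2386.7 V.
I_load = 2386.7/37400 = 0.063816 A, so P_out = 2386.7 × 0.063816 = 152.31 W.
All ideal ⇒ P_in = P_out, so I_supply = 152.31/415 = 0.367 A.

I_supply ≈ 0.367 A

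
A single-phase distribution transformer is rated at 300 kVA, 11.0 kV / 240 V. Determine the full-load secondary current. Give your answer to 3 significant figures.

I_s = S/V_s = 300000/240 = 1250 A.

I_s ≈ 1250 A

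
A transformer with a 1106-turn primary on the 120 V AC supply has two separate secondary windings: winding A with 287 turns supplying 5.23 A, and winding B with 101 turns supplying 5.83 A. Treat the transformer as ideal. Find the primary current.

I_p ≈ 1.89 A

V_A = 120 × 287/1106 = 31.139 V; V_B = 120 × 101/1106 = 10.958 V.
P_out = V_A I_A + V_B I_B = 31.139×5.23 + 10.958×5.83 = 162.86 + 63.888 = 226.75 W.
Ideal ⇒ P_in = P_out, so I_p = P_out/V_p = 226.75/120 = 1.89 A.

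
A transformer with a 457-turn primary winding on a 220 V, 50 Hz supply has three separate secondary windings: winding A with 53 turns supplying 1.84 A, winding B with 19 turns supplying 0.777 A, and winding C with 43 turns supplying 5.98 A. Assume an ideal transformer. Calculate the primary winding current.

I_p ≈ 0.808 A

V_A = 220 × 53/457 = 25.514 V; V_B = 220 × 19/457 = 9.1466 V; V_C = 220 × 43/457 = 20.700 V.
P_out = V_A I_A + V_B I_B + V_C I_C = 25.514×1.84 + 9.1466×0.777 + 20.700×5.98 = 46.946 + 7.1069 + 123.79 = 177.84 W.
Ideal ⇒ P_in = P_out, so I_p = P_out/V_p = 177.84/220 = 0.808 A.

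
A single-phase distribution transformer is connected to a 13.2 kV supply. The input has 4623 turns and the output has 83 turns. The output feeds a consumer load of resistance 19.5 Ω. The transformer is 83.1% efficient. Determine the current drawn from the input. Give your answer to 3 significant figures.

V_out = 13200 × 83/4623 = 236.99 V.
I_out = V_out/R = 236.99/19.5 = 12.153 A.
P_out = V_out I_out = 236.99 × 12.153 = 2880.2 W.
P_in = P_out/η = 2880.2/0.831 = 3465.9 W.
I_in = P_in/V_in = 3465.9/13200 = 0.263 A.

I_in ≈ 0.263 A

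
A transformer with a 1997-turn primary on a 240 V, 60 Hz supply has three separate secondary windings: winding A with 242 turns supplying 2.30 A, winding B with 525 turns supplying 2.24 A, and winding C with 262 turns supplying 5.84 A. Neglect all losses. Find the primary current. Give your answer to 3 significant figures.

V_A = 240 × 242/1997 = 29.084 V; V_B = 240 × 525/1997 = 63.095 V; V_C = 240 × 262/1997 = 31.487 V.
P_out = V_A I_A + V_B I_B + V_C I_C = 29.084×2.30 + 63.095×2.24 + 31.487×5.84 = 66.892 + 141.33 + 183.89 = 392.11 W.
Ideal ⇒ P_in = P_out, so I_p = P_out/V_p = 392.11/240 = 1.63 A.

I_p ≈ 1.63 A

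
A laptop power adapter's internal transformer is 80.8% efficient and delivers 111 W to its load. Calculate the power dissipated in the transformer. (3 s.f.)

P_loss ≈ 26.4 W

P_in = P_out/η = 111/0.808 = 137.376 W.
P_loss = P_in − P_out = 137.376 − 111 = 26.4 W.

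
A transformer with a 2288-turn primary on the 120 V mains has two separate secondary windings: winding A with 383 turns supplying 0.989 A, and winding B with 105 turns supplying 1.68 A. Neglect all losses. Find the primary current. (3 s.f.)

I_p ≈ 0.243 A

V_A = 120 × 383/2288 = 20.087 V; V_B = 120 × 105/2288 = 5.5070 V.
P_out = V_A I_A + V_B I_B = 20.087×0.989 + 5.5070×1.68 = 19.866 + 9.2517 = 29.118 W.
Ideal ⇒ P_in = P_out, so I_p = P_out/V_p = 29.118/120 = 0.243 A.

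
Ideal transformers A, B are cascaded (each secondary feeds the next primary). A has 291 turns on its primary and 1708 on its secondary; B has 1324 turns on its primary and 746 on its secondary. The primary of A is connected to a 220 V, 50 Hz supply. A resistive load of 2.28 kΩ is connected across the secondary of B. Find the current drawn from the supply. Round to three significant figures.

After A: V = 220.00 × 1708/291 = 1291.3 V.
After B: V = 1291.3 × 746/1324 = 727.56 V.
I_load = 727.56/2280 = 0.31910 A, so P_out = 727.56 × 0.31910 = 232.17 W.
All ideal ⇒ P_in = P_out, so I_supply = 232.17/220 = 1.06 A.

I_supply ≈ 1.06 A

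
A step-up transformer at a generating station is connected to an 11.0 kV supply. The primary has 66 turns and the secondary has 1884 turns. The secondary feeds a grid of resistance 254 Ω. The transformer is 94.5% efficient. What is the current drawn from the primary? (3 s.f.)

V_s = 11000 × 1884/66 = 314000 V.
I_s = V_s/R = 314000/254 = 1236.2 A.
P_out = V_s I_s = 314000 × 1236.2 = 3.8817×10^8 W.
P_in = P_out/η = 3.8817×10^8/0.945 = 4.1077×10^8 W.
I_p = P_in/V_p = 4.1077×10^8/11000 = 37300 A.

I_p ≈ 37300 A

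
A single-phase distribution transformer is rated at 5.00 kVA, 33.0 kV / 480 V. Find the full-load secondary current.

I_s ≈ 10.4 A

I_s = S/V_s = 5000/480 = 10.4 A.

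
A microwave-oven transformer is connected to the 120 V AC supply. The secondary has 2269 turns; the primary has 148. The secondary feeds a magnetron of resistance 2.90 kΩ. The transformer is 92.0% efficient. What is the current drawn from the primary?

V_s = 120 × 2269/148 = 1839.7 V.
I_s = V_s/R = 1839.7/2900 = 0.63439 A.
P_out = V_s I_s = 1839.7 × 0.63439 = 1167.1 W.
P_in = P_out/η = 1167.1/0.920 = 1268.6 W.
I_p = P_in/V_p = 1268.6/120 = 10.6 A.

I_p ≈ 10.6 A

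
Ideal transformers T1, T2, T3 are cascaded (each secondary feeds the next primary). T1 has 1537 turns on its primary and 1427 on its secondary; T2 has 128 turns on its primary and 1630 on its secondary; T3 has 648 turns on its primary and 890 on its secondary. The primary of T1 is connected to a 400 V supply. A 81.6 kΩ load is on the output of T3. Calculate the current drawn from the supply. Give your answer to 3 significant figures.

After T1: V = 400.00 × 1427/1537 = 371.37 V.
After T2: V = 371.37 × 1630/128 = 4729.2 V.
After T3: V = 4729.2 × 890/648 = 6495.4 V.
I_load = 6495.4/81600 = 0.079600 A, so P_out = 6495.4 × 0.079600 = 517.03 W.
All ideal ⇒ P_in = P_out, so I_supply = 517.03/400 = 1.29 A.

I_supply ≈ 1.29 A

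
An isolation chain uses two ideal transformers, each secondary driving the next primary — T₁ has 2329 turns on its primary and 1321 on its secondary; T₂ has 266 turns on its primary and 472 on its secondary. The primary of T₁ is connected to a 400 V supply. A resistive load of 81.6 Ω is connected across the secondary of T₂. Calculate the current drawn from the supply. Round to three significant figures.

After T₁: V = 400.00 × 1321/2329 = 226.88 V.
After T₂: V = 226.88 × 472/266 = 402.58 V.
I_load = 402.58/81.6 = 4.9336 A, so P_out = 402.58 × 4.9336 = 1986.2 W.
All ideal ⇒ P_in = P_out, so I_supply = 1986.2/400 = 4.97 A.

I_supply ≈ 4.97 A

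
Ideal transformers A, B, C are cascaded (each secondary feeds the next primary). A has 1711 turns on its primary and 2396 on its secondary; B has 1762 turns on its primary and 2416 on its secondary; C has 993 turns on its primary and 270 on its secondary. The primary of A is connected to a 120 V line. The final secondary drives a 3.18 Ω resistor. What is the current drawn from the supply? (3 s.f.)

I_supply ≈ 10.3 A

After A: V = 120.00 × 2396/1711 = 168.04 V.
After B: V = 168.04 × 2416/1762 = 230.41 V.
After C: V = 230.41 × 270/993 = 62.650 V.
I_load = 62.650/3.18 = 19.701 A, so P_out = 62.650 × 19.701 = 1234.3 W.
All ideal ⇒ P_in = P_out, so I_supply = 1234.3/120 = 10.3 A.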